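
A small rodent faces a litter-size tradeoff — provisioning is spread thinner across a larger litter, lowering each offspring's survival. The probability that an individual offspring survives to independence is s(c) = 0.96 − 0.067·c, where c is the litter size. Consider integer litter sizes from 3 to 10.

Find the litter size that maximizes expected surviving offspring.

7

Expected surviving offspring = c × s(c):
  c=3: 3 × 0.759 = 2.277
  c=4: 4 × 0.692 = 2.768
  c=5: 5 × 0.625 = 3.125
  c=6: 6 × 0.558 = 3.348
  c=7: 7 × 0.491 = 3.437
  c=8: 8 × 0.424 = 3.392
  c=9: 9 × 0.357 = 3.213
  c=10: 10 × 0.290 = 2.900
Maximum at c = 7 (3.437 surviving offspring).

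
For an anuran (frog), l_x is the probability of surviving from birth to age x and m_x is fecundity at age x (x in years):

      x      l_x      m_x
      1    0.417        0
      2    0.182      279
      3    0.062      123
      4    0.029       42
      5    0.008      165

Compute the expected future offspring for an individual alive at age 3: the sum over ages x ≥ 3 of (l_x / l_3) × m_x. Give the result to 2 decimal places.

l_3 = 0.062. Conditional survival from age 3 to x is l_x / l_3.
  x=3: (0.062/0.062) × 123 = 123.0000
  x=4: (0.029/0.062) × 42 = 19.6452
  x=5: (0.008/0.062) × 165 = 21.2903
Sum = 123.0000 + 19.6452 + 21.2903 = 163.9355

163.94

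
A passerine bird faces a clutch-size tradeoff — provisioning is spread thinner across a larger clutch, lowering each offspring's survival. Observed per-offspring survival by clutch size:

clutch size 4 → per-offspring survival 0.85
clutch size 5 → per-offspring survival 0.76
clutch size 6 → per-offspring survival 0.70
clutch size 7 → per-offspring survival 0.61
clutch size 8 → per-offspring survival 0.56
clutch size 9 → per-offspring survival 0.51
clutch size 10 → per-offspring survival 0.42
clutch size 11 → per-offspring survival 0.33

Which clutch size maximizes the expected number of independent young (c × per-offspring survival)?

Expected independent young = c × s(c):
  c=4: 4 × 0.85 = 3.400
  c=5: 5 × 0.76 = 3.800
  c=6: 6 × 0.70 = 4.200
  c=7: 7 × 0.61 = 4.270
  c=8: 8 × 0.56 = 4.480
  c=9: 9 × 0.51 = 4.590
  c=10: 10 × 0.42 = 4.200
  c=11: 11 × 0.33 = 3.630
Maximum at c = 9 (4.590 independent young).

9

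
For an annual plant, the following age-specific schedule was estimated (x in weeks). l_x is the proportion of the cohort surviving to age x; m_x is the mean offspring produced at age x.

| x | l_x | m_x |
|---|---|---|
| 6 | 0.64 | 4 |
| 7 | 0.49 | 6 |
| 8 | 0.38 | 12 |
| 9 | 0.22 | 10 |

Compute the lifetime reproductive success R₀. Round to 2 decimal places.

12.26

R₀ = Σ l_x m_x:
  age 6: 0.64 × 4 = 2.5600
  age 7: 0.49 × 6 = 2.9400
  age 8: 0.38 × 12 = 4.5600
  age 9: 0.22 × 10 = 2.2000
R₀ = 2.5600 + 2.9400 + 4.5600 + 2.2000 = 12.2600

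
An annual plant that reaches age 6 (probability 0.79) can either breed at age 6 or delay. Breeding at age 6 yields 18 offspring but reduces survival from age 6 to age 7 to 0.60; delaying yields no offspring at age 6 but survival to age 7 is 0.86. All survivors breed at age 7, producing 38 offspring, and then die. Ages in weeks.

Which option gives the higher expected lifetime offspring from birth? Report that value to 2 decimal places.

32.23

breed at age 6: R₀ = 0.79 × (18 + 0.60 × 38) = 0.79 × 40.8000 = 32.2320
delay to age 7: R₀ = 0.79 × (0.86 × 38) = 0.79 × 32.6800 = 25.8172
Higher: breed at age 6 (32.2320).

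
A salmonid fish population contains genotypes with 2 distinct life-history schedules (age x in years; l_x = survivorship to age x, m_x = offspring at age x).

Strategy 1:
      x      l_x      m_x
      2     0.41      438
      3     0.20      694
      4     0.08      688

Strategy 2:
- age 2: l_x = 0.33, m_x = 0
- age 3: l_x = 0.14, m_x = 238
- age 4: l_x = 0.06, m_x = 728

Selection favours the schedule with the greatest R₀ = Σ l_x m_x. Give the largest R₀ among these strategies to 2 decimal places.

Strategy 1: R₀ = 0.41×438 + 0.20×694 + 0.08×688 = 373.4200
Strategy 2: R₀ = 0.33×0 + 0.14×238 + 0.06×728 = 77.0000
Highest R₀: strategy 1 with 373.4200.

373.42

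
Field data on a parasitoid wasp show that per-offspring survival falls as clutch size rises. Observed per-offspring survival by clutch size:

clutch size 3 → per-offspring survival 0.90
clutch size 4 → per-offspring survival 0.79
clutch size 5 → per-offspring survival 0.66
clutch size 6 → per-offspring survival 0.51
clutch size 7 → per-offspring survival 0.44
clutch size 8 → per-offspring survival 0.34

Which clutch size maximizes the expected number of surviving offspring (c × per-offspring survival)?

Expected surviving offspring = c × s(c):
  c=3: 3 × 0.90 = 2.700
  c=4: 4 × 0.79 = 3.160
  c=5: 5 × 0.66 = 3.300
  c=6: 6 × 0.51 = 3.060
  c=7: 7 × 0.44 = 3.080
  c=8: 8 × 0.34 = 2.720
Maximum at c = 5 (3.300 surviving offspring).

5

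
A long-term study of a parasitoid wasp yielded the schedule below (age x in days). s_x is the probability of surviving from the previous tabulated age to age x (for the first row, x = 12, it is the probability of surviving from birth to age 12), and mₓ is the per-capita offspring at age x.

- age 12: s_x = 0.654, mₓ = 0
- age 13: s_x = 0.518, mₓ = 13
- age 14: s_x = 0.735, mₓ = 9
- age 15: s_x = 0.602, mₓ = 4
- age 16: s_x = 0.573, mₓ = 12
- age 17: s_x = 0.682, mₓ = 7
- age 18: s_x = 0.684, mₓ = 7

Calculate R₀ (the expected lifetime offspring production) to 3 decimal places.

Survivorship from birth: l_x = s_12·s_13·…·s_x.
  l_12 = 0.65400
  l_13 = 0.33877
  l_14 = 0.24900
  l_15 = 0.14990
  l_16 = 0.08589
  l_17 = 0.05858
  l_18 = 0.04007
R₀ = Σ l_x mₓ:
  age 12: 0.65400 × 0 = 0.0000
  age 13: 0.33877 × 13 = 4.4040
  age 14: 0.24900 × 9 = 2.2410
  age 15: 0.14990 × 4 = 0.5996
  age 16: 0.08589 × 12 = 1.0307
  age 17: 0.05858 × 7 = 0.4101
  age 18: 0.04007 × 7 = 0.2805
R₀ = 0.0000 + 4.4040 + 2.2410 + 0.5996 + 1.0307 + 0.4101 + 0.2805 = 8.9658

8.966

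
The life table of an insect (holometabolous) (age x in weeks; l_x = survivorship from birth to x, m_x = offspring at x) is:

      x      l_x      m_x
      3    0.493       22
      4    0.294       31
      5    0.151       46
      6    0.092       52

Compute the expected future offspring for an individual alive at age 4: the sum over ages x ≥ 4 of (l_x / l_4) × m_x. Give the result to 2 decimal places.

l_4 = 0.294. Conditional survival from age 4 to x is l_x / l_4.
  x=4: (0.294/0.294) × 31 = 31.0000
  x=5: (0.151/0.294) × 46 = 23.6259
  x=6: (0.092/0.294) × 52 = 16.2721
Sum = 31.0000 + 23.6259 + 16.2721 = 70.8980

70.90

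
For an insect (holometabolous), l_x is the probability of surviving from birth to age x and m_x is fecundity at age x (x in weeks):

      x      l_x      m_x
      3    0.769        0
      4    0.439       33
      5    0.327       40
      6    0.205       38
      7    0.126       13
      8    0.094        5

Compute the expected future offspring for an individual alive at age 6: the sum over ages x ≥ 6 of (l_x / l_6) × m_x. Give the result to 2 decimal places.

48.28

l_6 = 0.205. Conditional survival from age 6 to x is l_x / l_6.
  x=6: (0.205/0.205) × 38 = 38.0000
  x=7: (0.126/0.205) × 13 = 7.9902
  x=8: (0.094/0.205) × 5 = 2.2927
Sum = 38.0000 + 7.9902 + 2.2927 = 48.2829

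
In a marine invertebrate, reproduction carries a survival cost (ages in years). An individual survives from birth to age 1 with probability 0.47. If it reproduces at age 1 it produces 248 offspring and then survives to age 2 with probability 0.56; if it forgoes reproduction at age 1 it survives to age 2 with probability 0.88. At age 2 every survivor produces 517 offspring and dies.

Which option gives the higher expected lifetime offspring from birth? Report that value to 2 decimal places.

breed at age 1: R₀ = 0.47 × (248 + 0.56 × 517) = 0.47 × 537.5200 = 252.6344
delay to age 2: R₀ = 0.47 × (0.88 × 517) = 0.47 × 454.9600 = 213.8312
Higher: breed at age 1 (252.6344).

252.63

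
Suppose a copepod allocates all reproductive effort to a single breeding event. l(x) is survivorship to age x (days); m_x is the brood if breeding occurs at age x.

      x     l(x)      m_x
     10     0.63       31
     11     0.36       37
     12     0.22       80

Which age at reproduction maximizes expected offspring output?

Expected offspring if breeding at age x = l(x) × m_x:
  age 10: 0.63 × 31 = 19.530
  age 11: 0.36 × 37 = 13.320
  age 12: 0.22 × 80 = 17.600
Maximum at age 10 (19.530).

10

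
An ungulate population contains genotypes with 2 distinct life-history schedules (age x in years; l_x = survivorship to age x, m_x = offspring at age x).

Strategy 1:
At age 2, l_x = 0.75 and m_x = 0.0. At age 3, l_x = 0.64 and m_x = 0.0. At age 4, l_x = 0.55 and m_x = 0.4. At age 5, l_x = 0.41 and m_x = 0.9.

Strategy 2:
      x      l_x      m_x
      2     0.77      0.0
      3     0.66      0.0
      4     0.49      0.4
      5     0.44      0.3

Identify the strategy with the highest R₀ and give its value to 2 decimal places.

Strategy 1: R₀ = 0.75×0.0 + 0.64×0.0 + 0.55×0.4 + 0.41×0.9 = 0.5890
Strategy 2: R₀ = 0.77×0.0 + 0.66×0.0 + 0.49×0.4 + 0.44×0.3 = 0.3280
Highest R₀: strategy 1 with 0.5890.

0.59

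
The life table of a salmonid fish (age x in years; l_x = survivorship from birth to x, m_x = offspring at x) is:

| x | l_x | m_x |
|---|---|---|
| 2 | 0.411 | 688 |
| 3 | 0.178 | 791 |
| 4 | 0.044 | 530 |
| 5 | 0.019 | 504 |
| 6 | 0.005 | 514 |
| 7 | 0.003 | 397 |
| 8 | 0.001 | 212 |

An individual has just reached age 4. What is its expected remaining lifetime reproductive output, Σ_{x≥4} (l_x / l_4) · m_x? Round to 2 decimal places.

837.93

l_4 = 0.044. Conditional survival from age 4 to x is l_x / l_4.
  x=4: (0.044/0.044) × 530 = 530.0000
  x=5: (0.019/0.044) × 504 = 217.6364
  x=6: (0.005/0.044) × 514 = 58.4091
  x=7: (0.003/0.044) × 397 = 27.0682
  x=8: (0.001/0.044) × 212 = 4.8182
Sum = 530.0000 + 217.6364 + 58.4091 + 27.0682 + 4.8182 = 837.9318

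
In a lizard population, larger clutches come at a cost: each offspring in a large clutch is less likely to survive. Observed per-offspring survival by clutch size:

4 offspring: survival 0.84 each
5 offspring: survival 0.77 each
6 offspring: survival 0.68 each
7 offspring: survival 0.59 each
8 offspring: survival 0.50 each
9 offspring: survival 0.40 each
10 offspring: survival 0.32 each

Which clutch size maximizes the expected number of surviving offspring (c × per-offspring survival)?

7

Expected surviving offspring = c × s(c):
  c=4: 4 × 0.84 = 3.360
  c=5: 5 × 0.77 = 3.850
  c=6: 6 × 0.68 = 4.080
  c=7: 7 × 0.59 = 4.130
  c=8: 8 × 0.50 = 4.000
  c=9: 9 × 0.40 = 3.600
  c=10: 10 × 0.32 = 3.200
Maximum at c = 7 (4.130 surviving offspring).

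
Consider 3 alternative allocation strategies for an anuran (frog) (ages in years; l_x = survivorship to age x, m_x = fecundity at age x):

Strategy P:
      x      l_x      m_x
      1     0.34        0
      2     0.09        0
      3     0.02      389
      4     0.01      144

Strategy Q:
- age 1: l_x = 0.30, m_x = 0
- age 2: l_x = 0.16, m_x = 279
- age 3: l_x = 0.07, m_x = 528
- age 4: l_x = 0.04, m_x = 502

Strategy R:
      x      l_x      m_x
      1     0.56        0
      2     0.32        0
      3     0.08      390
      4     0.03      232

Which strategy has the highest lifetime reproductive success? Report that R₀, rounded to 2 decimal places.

Strategy P: R₀ = 0.34×0 + 0.09×0 + 0.02×389 + 0.01×144 = 9.2200
Strategy Q: R₀ = 0.30×0 + 0.16×279 + 0.07×528 + 0.04×502 = 101.6800
Strategy R: R₀ = 0.56×0 + 0.32×0 + 0.08×390 + 0.03×232 = 38.1600
Highest R₀: strategy Q with 101.6800.

101.68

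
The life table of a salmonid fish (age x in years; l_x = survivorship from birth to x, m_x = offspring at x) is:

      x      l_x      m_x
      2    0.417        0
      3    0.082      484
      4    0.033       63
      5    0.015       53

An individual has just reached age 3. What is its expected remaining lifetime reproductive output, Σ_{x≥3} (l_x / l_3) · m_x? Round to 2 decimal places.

l_3 = 0.082. Conditional survival from age 3 to x is l_x / l_3.
  x=3: (0.082/0.082) × 484 = 484.0000
  x=4: (0.033/0.082) × 63 = 25.3537
  x=5: (0.015/0.082) × 53 = 9.6951
Sum = 484.0000 + 25.3537 + 9.6951 = 519.0488

519.05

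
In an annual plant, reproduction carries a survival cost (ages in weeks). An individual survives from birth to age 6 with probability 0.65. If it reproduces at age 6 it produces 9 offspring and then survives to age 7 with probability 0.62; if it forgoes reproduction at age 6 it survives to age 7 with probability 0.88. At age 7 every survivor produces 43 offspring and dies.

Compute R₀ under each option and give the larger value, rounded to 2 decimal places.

24.60

breed at age 6: R₀ = 0.65 × (9 + 0.62 × 43) = 0.65 × 35.6600 = 23.1790
delay to age 7: R₀ = 0.65 × (0.88 × 43) = 0.65 × 37.8400 = 24.5960
Higher: delay to age 7 (24.5960).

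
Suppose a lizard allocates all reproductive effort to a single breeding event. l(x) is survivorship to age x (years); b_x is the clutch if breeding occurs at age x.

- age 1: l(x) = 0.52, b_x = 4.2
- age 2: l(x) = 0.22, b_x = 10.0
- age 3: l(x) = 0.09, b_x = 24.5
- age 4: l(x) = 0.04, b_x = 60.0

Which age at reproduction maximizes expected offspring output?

4

Expected offspring if breeding at age x = l(x) × b_x:
  age 1: 0.52 × 4.2 = 2.184
  age 2: 0.22 × 10.0 = 2.200
  age 3: 0.09 × 24.5 = 2.205
  age 4: 0.04 × 60.0 = 2.400
Maximum at age 4 (2.400).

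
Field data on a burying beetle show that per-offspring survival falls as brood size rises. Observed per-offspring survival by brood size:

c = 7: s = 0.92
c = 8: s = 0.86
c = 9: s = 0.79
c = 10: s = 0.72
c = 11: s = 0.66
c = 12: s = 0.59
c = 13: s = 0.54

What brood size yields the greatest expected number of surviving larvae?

11

Expected surviving larvae = c × s(c):
  c=7: 7 × 0.92 = 6.440
  c=8: 8 × 0.86 = 6.880
  c=9: 9 × 0.79 = 7.110
  c=10: 10 × 0.72 = 7.200
  c=11: 11 × 0.66 = 7.260
  c=12: 12 × 0.59 = 7.080
  c=13: 13 × 0.54 = 7.020
Maximum at c = 11 (7.260 surviving larvae).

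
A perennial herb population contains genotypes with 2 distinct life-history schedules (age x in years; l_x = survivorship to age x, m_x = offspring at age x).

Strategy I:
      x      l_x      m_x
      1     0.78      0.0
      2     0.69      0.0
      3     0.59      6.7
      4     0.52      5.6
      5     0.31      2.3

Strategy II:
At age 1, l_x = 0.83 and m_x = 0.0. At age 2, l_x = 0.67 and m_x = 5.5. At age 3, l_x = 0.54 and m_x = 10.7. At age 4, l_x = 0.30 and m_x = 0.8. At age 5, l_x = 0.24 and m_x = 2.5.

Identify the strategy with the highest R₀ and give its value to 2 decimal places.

10.30

Strategy I: R₀ = 0.78×0.0 + 0.69×0.0 + 0.59×6.7 + 0.52×5.6 + 0.31×2.3 = 7.5780
Strategy II: R₀ = 0.83×0.0 + 0.67×5.5 + 0.54×10.7 + 0.30×0.8 + 0.24×2.5 = 10.3030
Highest R₀: strategy II with 10.3030.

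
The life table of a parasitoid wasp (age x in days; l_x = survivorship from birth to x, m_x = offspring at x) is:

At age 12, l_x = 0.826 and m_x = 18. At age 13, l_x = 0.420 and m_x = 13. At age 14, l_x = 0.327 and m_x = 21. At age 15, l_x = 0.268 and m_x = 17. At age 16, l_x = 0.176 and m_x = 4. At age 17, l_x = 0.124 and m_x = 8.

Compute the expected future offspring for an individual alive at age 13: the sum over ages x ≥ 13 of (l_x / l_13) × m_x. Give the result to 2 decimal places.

44.24

l_13 = 0.420. Conditional survival from age 13 to x is l_x / l_13.
  x=13: (0.420/0.420) × 13 = 13.0000
  x=14: (0.327/0.420) × 21 = 16.3500
  x=15: (0.268/0.420) × 17 = 10.8476
  x=16: (0.176/0.420) × 4 = 1.6762
  x=17: (0.124/0.420) × 8 = 2.3619
Sum = 13.0000 + 16.3500 + 10.8476 + 1.6762 + 2.3619 = 44.2357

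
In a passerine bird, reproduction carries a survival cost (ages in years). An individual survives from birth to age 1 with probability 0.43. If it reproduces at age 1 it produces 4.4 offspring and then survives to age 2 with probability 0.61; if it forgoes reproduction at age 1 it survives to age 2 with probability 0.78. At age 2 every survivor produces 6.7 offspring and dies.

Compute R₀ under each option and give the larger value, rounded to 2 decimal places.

breed at age 1: R₀ = 0.43 × (4.4 + 0.61 × 6.7) = 0.43 × 8.4870 = 3.6494
delay to age 2: R₀ = 0.43 × (0.78 × 6.7) = 0.43 × 5.2260 = 2.2472
Higher: breed at age 1 (3.6494).

3.65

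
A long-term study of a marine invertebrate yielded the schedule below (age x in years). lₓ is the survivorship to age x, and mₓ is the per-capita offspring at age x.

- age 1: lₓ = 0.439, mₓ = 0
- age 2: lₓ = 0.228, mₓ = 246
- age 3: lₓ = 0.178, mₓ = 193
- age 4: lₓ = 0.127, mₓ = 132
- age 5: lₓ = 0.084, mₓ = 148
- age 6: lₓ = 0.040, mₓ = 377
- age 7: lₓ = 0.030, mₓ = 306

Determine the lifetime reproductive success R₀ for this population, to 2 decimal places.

143.90

R₀ = Σ lₓ mₓ:
  age 1: 0.439 × 0 = 0.0000
  age 2: 0.228 × 246 = 56.0880
  age 3: 0.178 × 193 = 34.3540
  age 4: 0.127 × 132 = 16.7640
  age 5: 0.084 × 148 = 12.4320
  age 6: 0.040 × 377 = 15.0800
  age 7: 0.030 × 306 = 9.1800
R₀ = 0.0000 + 56.0880 + 34.3540 + 16.7640 + 12.4320 + 15.0800 + 9.1800 = 143.8980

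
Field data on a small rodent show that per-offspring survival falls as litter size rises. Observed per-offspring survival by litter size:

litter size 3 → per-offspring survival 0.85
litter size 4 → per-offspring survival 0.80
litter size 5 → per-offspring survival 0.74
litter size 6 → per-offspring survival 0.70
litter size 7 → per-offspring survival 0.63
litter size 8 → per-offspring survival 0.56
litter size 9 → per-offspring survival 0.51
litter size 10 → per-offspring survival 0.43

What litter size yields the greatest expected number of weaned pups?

9

Expected weaned pups = c × s(c):
  c=3: 3 × 0.85 = 2.550
  c=4: 4 × 0.80 = 3.200
  c=5: 5 × 0.74 = 3.700
  c=6: 6 × 0.70 = 4.200
  c=7: 7 × 0.63 = 4.410
  c=8: 8 × 0.56 = 4.480
  c=9: 9 × 0.51 = 4.590
  c=10: 10 × 0.43 = 4.300
Maximum at c = 9 (4.590 weaned pups).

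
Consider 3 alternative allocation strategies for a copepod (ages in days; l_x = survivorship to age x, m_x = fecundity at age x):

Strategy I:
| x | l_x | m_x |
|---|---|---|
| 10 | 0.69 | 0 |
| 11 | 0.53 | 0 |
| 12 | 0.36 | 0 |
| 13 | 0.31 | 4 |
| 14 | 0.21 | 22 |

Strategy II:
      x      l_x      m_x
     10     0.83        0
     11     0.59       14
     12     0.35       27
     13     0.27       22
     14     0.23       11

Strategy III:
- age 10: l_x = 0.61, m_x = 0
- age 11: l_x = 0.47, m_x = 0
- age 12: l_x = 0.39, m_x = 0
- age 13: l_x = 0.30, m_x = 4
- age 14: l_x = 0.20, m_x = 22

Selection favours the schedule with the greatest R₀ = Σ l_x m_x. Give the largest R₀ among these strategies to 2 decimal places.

Strategy I: R₀ = 0.69×0 + 0.53×0 + 0.36×0 + 0.31×4 + 0.21×22 = 5.8600
Strategy II: R₀ = 0.83×0 + 0.59×14 + 0.35×27 + 0.27×22 + 0.23×11 = 26.1800
Strategy III: R₀ = 0.61×0 + 0.47×0 + 0.39×0 + 0.30×4 + 0.20×22 = 5.6000
Highest R₀: strategy II with 26.1800.

26.18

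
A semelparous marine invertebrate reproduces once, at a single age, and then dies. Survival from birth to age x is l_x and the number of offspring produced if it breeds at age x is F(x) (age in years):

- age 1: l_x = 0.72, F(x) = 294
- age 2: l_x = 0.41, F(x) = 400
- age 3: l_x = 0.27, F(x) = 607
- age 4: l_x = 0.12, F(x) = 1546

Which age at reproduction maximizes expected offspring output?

Expected offspring if breeding at age x = l_x × F(x):
  age 1: 0.72 × 294 = 211.680
  age 2: 0.41 × 400 = 164.000
  age 3: 0.27 × 607 = 163.890
  age 4: 0.12 × 1546 = 185.520
Maximum at age 1 (211.680).

1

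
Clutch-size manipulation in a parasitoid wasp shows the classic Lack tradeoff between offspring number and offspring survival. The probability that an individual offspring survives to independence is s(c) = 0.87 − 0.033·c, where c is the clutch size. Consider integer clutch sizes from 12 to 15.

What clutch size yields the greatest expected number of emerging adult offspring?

Expected emerging adult offspring = c × s(c):
  c=12: 12 × 0.474 = 5.688
  c=13: 13 × 0.441 = 5.733
  c=14: 14 × 0.408 = 5.712
  c=15: 15 × 0.375 = 5.625
Maximum at c = 13 (5.733 emerging adult offspring).

13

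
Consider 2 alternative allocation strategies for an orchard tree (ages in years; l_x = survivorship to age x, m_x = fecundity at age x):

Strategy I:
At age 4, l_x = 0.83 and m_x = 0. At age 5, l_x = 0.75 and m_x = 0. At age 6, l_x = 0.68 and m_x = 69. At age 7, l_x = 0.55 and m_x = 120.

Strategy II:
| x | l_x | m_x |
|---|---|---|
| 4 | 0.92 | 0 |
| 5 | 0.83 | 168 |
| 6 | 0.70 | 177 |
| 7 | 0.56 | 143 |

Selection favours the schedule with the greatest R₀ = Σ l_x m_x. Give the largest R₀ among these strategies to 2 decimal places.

343.42

Strategy I: R₀ = 0.83×0 + 0.75×0 + 0.68×69 + 0.55×120 = 112.9200
Strategy II: R₀ = 0.92×0 + 0.83×168 + 0.70×177 + 0.56×143 = 343.4200
Highest R₀: strategy II with 343.4200.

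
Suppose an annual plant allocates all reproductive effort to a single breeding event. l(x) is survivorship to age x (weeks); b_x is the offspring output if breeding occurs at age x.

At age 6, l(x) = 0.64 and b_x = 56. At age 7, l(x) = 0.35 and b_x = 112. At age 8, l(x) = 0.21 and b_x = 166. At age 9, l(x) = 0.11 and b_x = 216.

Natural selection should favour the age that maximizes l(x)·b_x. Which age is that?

Expected offspring if breeding at age x = l(x) × b_x:
  age 6: 0.64 × 56 = 35.840
  age 7: 0.35 × 112 = 39.200
  age 8: 0.21 × 166 = 34.860
  age 9: 0.11 × 216 = 23.760
Maximum at age 7 (39.200).

7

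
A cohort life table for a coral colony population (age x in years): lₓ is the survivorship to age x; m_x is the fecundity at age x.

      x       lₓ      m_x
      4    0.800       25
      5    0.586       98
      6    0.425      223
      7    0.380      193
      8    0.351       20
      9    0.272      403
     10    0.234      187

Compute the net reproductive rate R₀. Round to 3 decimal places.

R₀ = Σ lₓ m_x:
  age 4: 0.800 × 25 = 20.0000
  age 5: 0.586 × 98 = 57.4280
  age 6: 0.425 × 223 = 94.7750
  age 7: 0.380 × 193 = 73.3400
  age 8: 0.351 × 20 = 7.0200
  age 9: 0.272 × 403 = 109.6160
  age 10: 0.234 × 187 = 43.7580
R₀ = 20.0000 + 57.4280 + 94.7750 + 73.3400 + 7.0200 + 109.6160 + 43.7580 = 405.9370

405.937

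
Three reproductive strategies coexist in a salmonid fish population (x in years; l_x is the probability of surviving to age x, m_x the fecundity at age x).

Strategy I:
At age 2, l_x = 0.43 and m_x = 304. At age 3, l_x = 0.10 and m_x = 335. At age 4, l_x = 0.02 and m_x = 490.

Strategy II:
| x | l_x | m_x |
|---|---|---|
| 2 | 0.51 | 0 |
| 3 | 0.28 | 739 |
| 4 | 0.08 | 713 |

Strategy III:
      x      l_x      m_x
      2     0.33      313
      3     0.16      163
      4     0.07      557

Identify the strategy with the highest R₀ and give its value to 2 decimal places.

Strategy I: R₀ = 0.43×304 + 0.10×335 + 0.02×490 = 174.0200
Strategy II: R₀ = 0.51×0 + 0.28×739 + 0.08×713 = 263.9600
Strategy III: R₀ = 0.33×313 + 0.16×163 + 0.07×557 = 168.3600
Highest R₀: strategy II with 263.9600.

263.96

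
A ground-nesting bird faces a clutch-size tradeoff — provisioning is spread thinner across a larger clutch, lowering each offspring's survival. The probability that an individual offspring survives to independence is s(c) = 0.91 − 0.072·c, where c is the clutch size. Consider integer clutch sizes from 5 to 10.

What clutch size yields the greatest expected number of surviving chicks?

Expected surviving chicks = c × s(c):
  c=5: 5 × 0.550 = 2.750
  c=6: 6 × 0.478 = 2.868
  c=7: 7 × 0.406 = 2.842
  c=8: 8 × 0.334 = 2.672
  c=9: 9 × 0.262 = 2.358
  c=10: 10 × 0.190 = 1.900
Maximum at c = 6 (2.868 surviving chicks).

6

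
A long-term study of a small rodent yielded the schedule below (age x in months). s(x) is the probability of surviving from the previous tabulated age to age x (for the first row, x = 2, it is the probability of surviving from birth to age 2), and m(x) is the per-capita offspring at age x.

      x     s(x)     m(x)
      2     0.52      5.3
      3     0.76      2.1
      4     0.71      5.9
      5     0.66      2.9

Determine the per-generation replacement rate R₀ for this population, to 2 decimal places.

5.78

Survivorship from birth: l_x = s_2·s_3·…·s_x.
  l_2 = 0.52000
  l_3 = 0.39520
  l_4 = 0.28059
  l_5 = 0.18519
R₀ = Σ l_x m(x):
  age 2: 0.52000 × 5.3 = 2.7560
  age 3: 0.39520 × 2.1 = 0.8299
  age 4: 0.28059 × 5.9 = 1.6555
  age 5: 0.18519 × 2.9 = 0.5371
R₀ = 2.7560 + 0.8299 + 1.6555 + 0.5371 = 5.7785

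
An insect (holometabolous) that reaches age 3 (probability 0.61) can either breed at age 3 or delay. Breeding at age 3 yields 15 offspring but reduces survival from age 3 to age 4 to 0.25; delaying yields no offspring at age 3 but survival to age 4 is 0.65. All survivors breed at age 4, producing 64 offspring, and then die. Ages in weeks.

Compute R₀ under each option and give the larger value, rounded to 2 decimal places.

breed at age 3: R₀ = 0.61 × (15 + 0.25 × 64) = 0.61 × 31.0000 = 18.9100
delay to age 4: R₀ = 0.61 × (0.65 × 64) = 0.61 × 41.6000 = 25.3760
Higher: delay to age 4 (25.3760).

25.38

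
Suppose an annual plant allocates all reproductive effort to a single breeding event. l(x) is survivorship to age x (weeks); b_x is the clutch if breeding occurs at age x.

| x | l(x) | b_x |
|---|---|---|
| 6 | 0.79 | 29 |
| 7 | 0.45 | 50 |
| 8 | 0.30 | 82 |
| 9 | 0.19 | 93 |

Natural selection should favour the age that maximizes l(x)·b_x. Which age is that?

8

Expected offspring if breeding at age x = l(x) × b_x:
  age 6: 0.79 × 29 = 22.910
  age 7: 0.45 × 50 = 22.500
  age 8: 0.30 × 82 = 24.600
  age 9: 0.19 × 93 = 17.670
Maximum at age 8 (24.600).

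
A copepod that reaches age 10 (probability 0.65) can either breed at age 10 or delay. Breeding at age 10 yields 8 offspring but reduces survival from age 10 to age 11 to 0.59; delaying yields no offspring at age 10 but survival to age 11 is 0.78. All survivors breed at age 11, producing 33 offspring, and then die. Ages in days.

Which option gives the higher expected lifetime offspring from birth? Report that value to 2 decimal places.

breed at age 10: R₀ = 0.65 × (8 + 0.59 × 33) = 0.65 × 27.4700 = 17.8555
delay to age 11: R₀ = 0.65 × (0.78 × 33) = 0.65 × 25.7400 = 16.7310
Higher: breed at age 10 (17.8555).

17.86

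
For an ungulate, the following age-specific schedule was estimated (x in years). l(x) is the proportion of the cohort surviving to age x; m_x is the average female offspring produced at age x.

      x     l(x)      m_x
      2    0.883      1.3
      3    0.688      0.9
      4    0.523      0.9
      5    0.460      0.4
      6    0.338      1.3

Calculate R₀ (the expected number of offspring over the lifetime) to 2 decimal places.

R₀ = Σ l(x) m_x:
  age 2: 0.883 × 1.3 = 1.1479
  age 3: 0.688 × 0.9 = 0.6192
  age 4: 0.523 × 0.9 = 0.4707
  age 5: 0.460 × 0.4 = 0.1840
  age 6: 0.338 × 1.3 = 0.4394
R₀ = 1.1479 + 0.6192 + 0.4707 + 0.1840 + 0.4394 = 2.8612

2.86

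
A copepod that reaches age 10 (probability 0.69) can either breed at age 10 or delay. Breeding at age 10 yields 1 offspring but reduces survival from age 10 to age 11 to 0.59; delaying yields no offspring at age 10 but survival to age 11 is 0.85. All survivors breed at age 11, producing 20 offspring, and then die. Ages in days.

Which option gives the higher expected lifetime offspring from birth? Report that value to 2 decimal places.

11.73

breed at age 10: R₀ = 0.69 × (1 + 0.59 × 20) = 0.69 × 12.8000 = 8.8320
delay to age 11: R₀ = 0.69 × (0.85 × 20) = 0.69 × 17.0000 = 11.7300
Higher: delay to age 11 (11.7300).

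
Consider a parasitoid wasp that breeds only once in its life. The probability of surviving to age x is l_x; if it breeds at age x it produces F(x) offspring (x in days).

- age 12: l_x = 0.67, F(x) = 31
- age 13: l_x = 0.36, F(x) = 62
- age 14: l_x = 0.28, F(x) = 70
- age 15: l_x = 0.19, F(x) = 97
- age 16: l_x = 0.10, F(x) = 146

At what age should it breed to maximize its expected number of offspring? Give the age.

13

Expected offspring if breeding at age x = l_x × F(x):
  age 12: 0.67 × 31 = 20.770
  age 13: 0.36 × 62 = 22.320
  age 14: 0.28 × 70 = 19.600
  age 15: 0.19 × 97 = 18.430
  age 16: 0.10 × 146 = 14.600
Maximum at age 13 (22.320).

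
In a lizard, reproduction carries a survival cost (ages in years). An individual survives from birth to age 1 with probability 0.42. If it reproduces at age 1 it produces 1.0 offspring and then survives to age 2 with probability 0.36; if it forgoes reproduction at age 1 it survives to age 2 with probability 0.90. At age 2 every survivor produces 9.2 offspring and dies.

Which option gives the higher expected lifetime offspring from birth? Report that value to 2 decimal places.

breed at age 1: R₀ = 0.42 × (1.0 + 0.36 × 9.2) = 0.42 × 4.3120 = 1.8110
delay to age 2: R₀ = 0.42 × (0.90 × 9.2) = 0.42 × 8.2800 = 3.4776
Higher: delay to age 2 (3.4776).

3.48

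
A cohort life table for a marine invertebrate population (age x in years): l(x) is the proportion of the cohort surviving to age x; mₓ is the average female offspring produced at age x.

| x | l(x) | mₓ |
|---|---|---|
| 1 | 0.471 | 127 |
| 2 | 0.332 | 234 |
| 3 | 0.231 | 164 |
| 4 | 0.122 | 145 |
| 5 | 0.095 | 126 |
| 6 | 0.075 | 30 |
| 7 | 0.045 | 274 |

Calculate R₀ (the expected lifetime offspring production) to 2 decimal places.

R₀ = Σ l(x) mₓ:
  age 1: 0.471 × 127 = 59.8170
  age 2: 0.332 × 234 = 77.6880
  age 3: 0.231 × 164 = 37.8840
  age 4: 0.122 × 145 = 17.6900
  age 5: 0.095 × 126 = 11.9700
  age 6: 0.075 × 30 = 2.2500
  age 7: 0.045 × 274 = 12.3300
R₀ = 59.8170 + 77.6880 + 37.8840 + 17.6900 + 11.9700 + 2.2500 + 12.3300 = 219.6290

219.63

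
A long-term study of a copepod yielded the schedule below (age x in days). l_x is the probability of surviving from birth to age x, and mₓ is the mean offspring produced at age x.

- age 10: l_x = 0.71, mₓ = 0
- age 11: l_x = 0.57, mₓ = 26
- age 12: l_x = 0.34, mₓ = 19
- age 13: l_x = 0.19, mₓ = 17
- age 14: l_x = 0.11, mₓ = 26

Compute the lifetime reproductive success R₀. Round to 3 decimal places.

27.370

R₀ = Σ l_x mₓ:
  age 10: 0.71 × 0 = 0.0000
  age 11: 0.57 × 26 = 14.8200
  age 12: 0.34 × 19 = 6.4600
  age 13: 0.19 × 17 = 3.2300
  age 14: 0.11 × 26 = 2.8600
R₀ = 0.0000 + 14.8200 + 6.4600 + 3.2300 + 2.8600 = 27.3700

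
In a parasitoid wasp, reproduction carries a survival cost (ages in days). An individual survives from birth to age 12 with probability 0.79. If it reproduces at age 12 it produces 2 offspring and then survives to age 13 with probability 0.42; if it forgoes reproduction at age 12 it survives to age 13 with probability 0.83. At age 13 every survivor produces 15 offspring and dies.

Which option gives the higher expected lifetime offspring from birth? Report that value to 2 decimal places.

9.84

breed at age 12: R₀ = 0.79 × (2 + 0.42 × 15) = 0.79 × 8.3000 = 6.5570
delay to age 13: R₀ = 0.79 × (0.83 × 15) = 0.79 × 12.4500 = 9.8355
Higher: delay to age 13 (9.8355).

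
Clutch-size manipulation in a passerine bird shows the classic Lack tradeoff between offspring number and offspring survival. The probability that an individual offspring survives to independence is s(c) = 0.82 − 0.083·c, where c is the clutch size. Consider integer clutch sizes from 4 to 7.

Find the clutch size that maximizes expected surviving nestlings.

5

Expected surviving nestlings = c × s(c):
  c=4: 4 × 0.488 = 1.952
  c=5: 5 × 0.405 = 2.025
  c=6: 6 × 0.322 = 1.932
  c=7: 7 × 0.239 = 1.673
Maximum at c = 5 (2.025 surviving nestlings).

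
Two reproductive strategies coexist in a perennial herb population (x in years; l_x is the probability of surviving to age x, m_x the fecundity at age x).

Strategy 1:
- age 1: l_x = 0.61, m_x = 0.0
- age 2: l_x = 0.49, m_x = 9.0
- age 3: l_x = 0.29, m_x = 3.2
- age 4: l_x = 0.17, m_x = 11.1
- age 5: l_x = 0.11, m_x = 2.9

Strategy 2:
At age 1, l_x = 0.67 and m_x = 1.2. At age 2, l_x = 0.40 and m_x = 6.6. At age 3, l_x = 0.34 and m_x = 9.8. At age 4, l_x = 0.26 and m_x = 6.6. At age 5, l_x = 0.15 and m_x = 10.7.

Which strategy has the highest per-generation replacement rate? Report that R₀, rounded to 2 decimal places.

10.10

Strategy 1: R₀ = 0.61×0.0 + 0.49×9.0 + 0.29×3.2 + 0.17×11.1 + 0.11×2.9 = 7.5440
Strategy 2: R₀ = 0.67×1.2 + 0.40×6.6 + 0.34×9.8 + 0.26×6.6 + 0.15×10.7 = 10.0970
Highest R₀: strategy 2 with 10.0970.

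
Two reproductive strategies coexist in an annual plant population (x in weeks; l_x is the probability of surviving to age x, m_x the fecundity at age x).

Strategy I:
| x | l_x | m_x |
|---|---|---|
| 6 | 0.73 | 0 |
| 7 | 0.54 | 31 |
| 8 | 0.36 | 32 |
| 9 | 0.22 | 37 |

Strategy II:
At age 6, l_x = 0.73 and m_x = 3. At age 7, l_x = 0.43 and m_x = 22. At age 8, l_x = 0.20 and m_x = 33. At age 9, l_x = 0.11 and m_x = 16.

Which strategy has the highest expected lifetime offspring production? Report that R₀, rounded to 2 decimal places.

Strategy I: R₀ = 0.73×0 + 0.54×31 + 0.36×32 + 0.22×37 = 36.4000
Strategy II: R₀ = 0.73×3 + 0.43×22 + 0.20×33 + 0.11×16 = 20.0100
Highest R₀: strategy I with 36.4000.

36.40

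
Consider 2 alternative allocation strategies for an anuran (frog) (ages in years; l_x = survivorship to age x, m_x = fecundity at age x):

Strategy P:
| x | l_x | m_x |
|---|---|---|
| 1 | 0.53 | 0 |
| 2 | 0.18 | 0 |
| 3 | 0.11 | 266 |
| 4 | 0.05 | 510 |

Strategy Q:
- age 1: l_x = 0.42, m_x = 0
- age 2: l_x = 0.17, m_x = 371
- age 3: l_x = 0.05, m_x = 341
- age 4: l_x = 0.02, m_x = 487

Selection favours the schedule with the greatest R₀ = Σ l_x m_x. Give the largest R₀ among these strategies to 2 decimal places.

Strategy P: R₀ = 0.53×0 + 0.18×0 + 0.11×266 + 0.05×510 = 54.7600
Strategy Q: R₀ = 0.42×0 + 0.17×371 + 0.05×341 + 0.02×487 = 89.8600
Highest R₀: strategy Q with 89.8600.

89.86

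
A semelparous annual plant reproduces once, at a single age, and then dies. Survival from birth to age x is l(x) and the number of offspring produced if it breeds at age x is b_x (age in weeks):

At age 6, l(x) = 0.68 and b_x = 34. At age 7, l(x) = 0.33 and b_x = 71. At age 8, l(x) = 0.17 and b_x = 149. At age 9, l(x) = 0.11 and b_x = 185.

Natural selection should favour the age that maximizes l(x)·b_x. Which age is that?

8

Expected offspring if breeding at age x = l(x) × b_x:
  age 6: 0.68 × 34 = 23.120
  age 7: 0.33 × 71 = 23.430
  age 8: 0.17 × 149 = 25.330
  age 9: 0.11 × 185 = 20.350
Maximum at age 8 (25.330).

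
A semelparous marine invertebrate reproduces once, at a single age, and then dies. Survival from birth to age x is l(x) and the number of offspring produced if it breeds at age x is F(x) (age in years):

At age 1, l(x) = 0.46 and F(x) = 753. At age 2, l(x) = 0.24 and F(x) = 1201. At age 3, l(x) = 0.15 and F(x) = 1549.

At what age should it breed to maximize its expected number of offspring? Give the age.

Expected offspring if breeding at age x = l(x) × F(x):
  age 1: 0.46 × 753 = 346.380
  age 2: 0.24 × 1201 = 288.240
  age 3: 0.15 × 1549 = 232.350
Maximum at age 1 (346.380).

1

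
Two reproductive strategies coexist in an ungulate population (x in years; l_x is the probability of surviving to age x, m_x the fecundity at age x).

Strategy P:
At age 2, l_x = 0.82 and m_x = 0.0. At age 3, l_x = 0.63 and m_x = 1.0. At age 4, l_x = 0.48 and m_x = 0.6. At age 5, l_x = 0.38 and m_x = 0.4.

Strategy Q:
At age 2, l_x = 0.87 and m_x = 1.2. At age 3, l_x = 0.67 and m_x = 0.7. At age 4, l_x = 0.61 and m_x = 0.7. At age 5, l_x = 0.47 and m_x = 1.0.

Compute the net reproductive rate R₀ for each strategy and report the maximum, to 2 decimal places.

Strategy P: R₀ = 0.82×0.0 + 0.63×1.0 + 0.48×0.6 + 0.38×0.4 = 1.0700
Strategy Q: R₀ = 0.87×1.2 + 0.67×0.7 + 0.61×0.7 + 0.47×1.0 = 2.4100
Highest R₀: strategy Q with 2.4100.

2.41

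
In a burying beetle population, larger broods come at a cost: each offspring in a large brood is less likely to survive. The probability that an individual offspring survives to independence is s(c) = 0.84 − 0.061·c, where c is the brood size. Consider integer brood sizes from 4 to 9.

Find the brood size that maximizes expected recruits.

Expected recruits = c × s(c):
  c=4: 4 × 0.596 = 2.384
  c=5: 5 × 0.535 = 2.675
  c=6: 6 × 0.474 = 2.844
  c=7: 7 × 0.413 = 2.891
  c=8: 8 × 0.352 = 2.816
  c=9: 9 × 0.291 = 2.619
Maximum at c = 7 (2.891 recruits).

7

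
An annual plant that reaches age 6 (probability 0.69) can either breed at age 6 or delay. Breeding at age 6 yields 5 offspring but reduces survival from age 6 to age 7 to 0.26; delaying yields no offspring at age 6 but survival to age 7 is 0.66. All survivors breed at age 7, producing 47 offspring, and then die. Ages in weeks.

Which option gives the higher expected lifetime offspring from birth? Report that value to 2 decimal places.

21.40

breed at age 6: R₀ = 0.69 × (5 + 0.26 × 47) = 0.69 × 17.2200 = 11.8818
delay to age 7: R₀ = 0.69 × (0.66 × 47) = 0.69 × 31.0200 = 21.4038
Higher: delay to age 7 (21.4038).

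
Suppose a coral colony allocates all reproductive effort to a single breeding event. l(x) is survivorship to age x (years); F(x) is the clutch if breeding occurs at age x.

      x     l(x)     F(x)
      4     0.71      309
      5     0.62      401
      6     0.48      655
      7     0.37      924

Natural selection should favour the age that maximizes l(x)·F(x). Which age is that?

7

Expected offspring if breeding at age x = l(x) × F(x):
  age 4: 0.71 × 309 = 219.390
  age 5: 0.62 × 401 = 248.620
  age 6: 0.48 × 655 = 314.400
  age 7: 0.37 × 924 = 341.880
Maximum at age 7 (341.880).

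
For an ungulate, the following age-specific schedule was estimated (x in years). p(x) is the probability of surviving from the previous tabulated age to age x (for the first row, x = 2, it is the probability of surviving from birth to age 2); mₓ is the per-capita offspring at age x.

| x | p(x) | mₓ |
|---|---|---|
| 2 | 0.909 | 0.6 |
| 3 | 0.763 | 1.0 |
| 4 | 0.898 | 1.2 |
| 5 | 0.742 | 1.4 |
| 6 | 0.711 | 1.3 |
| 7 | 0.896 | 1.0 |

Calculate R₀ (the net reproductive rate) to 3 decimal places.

Survivorship from birth: l_x = p_2·p_3·…·p_x.
  l_2 = 0.90900
  l_3 = 0.69357
  l_4 = 0.62282
  l_5 = 0.46213
  l_6 = 0.32858
  l_7 = 0.29441
R₀ = Σ l_x mₓ:
  age 2: 0.90900 × 0.6 = 0.5454
  age 3: 0.69357 × 1.0 = 0.6936
  age 4: 0.62282 × 1.2 = 0.7474
  age 5: 0.46213 × 1.4 = 0.6470
  age 6: 0.32858 × 1.3 = 0.4272
  age 7: 0.29441 × 1.0 = 0.2944
R₀ = 0.5454 + 0.6936 + 0.7474 + 0.6470 + 0.4272 + 0.2944 = 3.3549

3.355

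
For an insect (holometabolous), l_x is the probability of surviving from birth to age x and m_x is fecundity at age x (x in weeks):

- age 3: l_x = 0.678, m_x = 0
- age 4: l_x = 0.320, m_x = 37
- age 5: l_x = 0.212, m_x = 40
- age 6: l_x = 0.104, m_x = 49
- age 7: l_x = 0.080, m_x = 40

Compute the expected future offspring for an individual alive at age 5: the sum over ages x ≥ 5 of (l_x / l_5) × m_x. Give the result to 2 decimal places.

79.13

l_5 = 0.212. Conditional survival from age 5 to x is l_x / l_5.
  x=5: (0.212/0.212) × 40 = 40.0000
  x=6: (0.104/0.212) × 49 = 24.0377
  x=7: (0.080/0.212) × 40 = 15.0943
Sum = 40.0000 + 24.0377 + 15.0943 = 79.1321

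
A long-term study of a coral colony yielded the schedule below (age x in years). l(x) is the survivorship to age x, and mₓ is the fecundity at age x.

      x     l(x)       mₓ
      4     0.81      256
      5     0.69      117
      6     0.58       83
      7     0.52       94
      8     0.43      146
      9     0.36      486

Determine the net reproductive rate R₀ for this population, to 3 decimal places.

R₀ = Σ l(x) mₓ:
  age 4: 0.81 × 256 = 207.3600
  age 5: 0.69 × 117 = 80.7300
  age 6: 0.58 × 83 = 48.1400
  age 7: 0.52 × 94 = 48.8800
  age 8: 0.43 × 146 = 62.7800
  age 9: 0.36 × 486 = 174.9600
R₀ = 207.3600 + 80.7300 + 48.1400 + 48.8800 + 62.7800 + 174.9600 = 622.8500

622.850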